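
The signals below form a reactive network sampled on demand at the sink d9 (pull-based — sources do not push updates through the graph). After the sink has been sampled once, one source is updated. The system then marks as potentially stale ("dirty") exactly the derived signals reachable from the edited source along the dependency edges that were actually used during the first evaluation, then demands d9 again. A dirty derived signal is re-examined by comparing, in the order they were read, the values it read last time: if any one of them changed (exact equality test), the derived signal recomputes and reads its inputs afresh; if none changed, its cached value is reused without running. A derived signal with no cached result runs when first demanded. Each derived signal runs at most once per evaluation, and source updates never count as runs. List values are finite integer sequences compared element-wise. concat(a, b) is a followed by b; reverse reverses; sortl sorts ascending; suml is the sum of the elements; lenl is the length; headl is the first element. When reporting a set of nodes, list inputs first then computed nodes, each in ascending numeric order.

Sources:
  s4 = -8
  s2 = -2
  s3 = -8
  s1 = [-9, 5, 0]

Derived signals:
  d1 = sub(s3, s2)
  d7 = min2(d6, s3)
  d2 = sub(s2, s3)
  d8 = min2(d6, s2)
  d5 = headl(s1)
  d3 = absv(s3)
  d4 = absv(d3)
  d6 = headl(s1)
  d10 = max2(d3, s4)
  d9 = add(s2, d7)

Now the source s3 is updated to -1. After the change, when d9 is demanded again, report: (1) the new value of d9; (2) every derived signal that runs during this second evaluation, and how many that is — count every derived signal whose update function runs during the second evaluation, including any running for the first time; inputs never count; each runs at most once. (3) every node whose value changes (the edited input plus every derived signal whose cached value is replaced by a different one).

d9 now evaluates to -11.
Run set: d7 (1 run).
Changed values: s3.
The important point: d7 recomputes to an identical value, and the output ends up unchanged.

Initial pass — values computed on the first demand:
  d6 = headl([-9, 5, 0]) = -9
  d7 = min2(-9, -8) = -9
  d9 = add(-2, -9) = -11

Second demand — change propagation:
  d7: re-runs because s3 -8->-1; new result -9 (unchanged).
  d9: re-examined; everything it read last time is the same (s2 unchanged, d7 unchanged) — cache -11 kept, no run.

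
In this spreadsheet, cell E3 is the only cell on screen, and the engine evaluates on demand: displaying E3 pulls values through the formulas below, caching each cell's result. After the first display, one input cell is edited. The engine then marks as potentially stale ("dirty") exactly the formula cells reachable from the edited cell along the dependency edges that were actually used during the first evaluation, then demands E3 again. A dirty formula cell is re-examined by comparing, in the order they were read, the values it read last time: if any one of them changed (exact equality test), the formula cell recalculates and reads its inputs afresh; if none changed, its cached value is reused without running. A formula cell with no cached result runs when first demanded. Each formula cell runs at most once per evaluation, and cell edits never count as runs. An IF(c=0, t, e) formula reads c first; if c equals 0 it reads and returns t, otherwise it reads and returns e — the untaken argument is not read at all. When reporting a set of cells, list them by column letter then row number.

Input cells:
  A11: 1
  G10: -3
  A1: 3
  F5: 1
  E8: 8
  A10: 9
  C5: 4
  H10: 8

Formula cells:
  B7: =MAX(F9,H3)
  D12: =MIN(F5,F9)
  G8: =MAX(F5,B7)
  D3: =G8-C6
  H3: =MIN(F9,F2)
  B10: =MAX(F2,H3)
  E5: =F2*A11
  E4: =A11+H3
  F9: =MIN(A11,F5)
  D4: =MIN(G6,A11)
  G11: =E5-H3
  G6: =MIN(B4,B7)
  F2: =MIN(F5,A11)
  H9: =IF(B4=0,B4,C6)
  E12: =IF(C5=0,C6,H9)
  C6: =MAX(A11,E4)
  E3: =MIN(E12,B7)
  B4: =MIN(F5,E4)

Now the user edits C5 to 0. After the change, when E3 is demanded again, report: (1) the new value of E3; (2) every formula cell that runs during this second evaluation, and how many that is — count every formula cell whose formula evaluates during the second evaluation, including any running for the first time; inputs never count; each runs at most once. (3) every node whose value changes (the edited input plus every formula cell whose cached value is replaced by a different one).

E3 now evaluates to 1.
Run set: E12 (1 run).
Changed values: C5.
The important point: E12 recomputes to an identical value, and the output ends up unchanged.

Initial pass — values computed on the first demand:
  F2 = MIN(1, 1) = 1
  F9 = MIN(1, 1) = 1
  H3 = MIN(1, 1) = 1
  B7 = MAX(1, 1) = 1
  E4 = 1 + 1 = 2
  B4 = MIN(1, 2) = 1
  C6 = MAX(1, 2) = 2
  H9 = IF(B4=0: B4=1 -> else branch C6) = 2
  E12 = IF(C5=0: C5=4 -> else branch H9) = 2
  E3 = MIN(2, 1) = 1

Second demand — change propagation:
  E12: re-runs because C5 4->0; new result 2 (unchanged).
  E3: re-examined; everything it read last time is the same (E12 unchanged, B7 unchanged) — cache 1 kept, no run.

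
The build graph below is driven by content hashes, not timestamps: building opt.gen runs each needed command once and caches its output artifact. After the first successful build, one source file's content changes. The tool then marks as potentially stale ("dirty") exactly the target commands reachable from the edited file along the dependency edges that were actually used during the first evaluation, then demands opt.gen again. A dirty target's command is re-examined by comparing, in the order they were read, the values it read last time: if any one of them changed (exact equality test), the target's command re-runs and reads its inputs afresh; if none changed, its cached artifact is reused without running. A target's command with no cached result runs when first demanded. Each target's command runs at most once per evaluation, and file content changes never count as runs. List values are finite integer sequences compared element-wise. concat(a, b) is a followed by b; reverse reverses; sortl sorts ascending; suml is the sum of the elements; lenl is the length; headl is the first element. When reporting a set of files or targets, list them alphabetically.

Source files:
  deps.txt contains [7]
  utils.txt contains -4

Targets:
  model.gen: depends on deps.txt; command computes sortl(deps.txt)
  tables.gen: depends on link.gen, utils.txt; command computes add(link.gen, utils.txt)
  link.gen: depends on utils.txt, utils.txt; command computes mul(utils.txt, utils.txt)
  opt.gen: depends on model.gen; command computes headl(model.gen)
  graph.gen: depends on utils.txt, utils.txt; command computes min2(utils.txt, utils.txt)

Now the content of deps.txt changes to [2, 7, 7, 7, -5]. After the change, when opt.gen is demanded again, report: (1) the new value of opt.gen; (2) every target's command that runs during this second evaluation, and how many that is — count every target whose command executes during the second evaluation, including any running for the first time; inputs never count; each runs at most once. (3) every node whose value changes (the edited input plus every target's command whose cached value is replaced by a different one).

opt.gen now evaluates to -5.
Run set: model.gen, opt.gen (2 run).
Changed values: deps.txt, model.gen, opt.gen.

Initial pass — values computed on the first demand:
  model.gen = sortl([7]) = [7]
  opt.gen = headl([7]) = 7

Second demand — change propagation:
  model.gen: re-runs because deps.txt [7]->[2, 7, 7, 7, -5]; new result [-5, 2, 7, 7, 7].
  opt.gen: re-runs because model.gen [7]->[-5, 2, 7, 7, 7]; new result -5.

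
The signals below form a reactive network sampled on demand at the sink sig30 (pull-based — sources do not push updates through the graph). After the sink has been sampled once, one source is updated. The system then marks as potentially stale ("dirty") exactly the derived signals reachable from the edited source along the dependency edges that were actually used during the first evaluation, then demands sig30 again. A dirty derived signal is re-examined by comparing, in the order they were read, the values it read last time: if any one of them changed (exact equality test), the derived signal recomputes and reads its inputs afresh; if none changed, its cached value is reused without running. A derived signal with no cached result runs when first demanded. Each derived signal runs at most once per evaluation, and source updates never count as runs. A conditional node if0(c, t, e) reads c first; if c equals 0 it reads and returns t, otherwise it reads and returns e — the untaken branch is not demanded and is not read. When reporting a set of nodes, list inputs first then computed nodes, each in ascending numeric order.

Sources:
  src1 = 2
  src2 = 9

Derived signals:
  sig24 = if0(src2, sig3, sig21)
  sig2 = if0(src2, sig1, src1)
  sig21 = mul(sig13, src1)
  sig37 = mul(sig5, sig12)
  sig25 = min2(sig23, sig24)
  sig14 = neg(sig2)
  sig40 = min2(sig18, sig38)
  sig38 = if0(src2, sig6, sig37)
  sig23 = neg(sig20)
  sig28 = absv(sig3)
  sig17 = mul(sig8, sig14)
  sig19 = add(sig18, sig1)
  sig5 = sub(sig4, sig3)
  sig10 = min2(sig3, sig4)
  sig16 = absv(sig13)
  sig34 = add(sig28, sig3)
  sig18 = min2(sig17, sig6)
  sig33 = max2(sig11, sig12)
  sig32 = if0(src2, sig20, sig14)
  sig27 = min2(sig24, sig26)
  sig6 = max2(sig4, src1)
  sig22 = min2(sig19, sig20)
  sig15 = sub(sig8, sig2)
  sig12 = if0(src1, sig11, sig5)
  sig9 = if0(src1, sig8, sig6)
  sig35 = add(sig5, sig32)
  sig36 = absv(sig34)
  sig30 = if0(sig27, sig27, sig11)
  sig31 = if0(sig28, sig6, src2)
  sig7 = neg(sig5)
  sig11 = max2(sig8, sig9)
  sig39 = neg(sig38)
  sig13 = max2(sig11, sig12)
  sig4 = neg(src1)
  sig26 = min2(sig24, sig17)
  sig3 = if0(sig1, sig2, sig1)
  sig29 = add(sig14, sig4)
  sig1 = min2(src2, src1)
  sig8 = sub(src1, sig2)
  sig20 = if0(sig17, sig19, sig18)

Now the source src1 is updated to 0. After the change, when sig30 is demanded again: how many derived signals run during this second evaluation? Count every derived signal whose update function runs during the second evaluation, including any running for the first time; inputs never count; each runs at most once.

Run set: sig2, sig8, sig9, sig11, sig12, sig13, sig14, sig17, sig21, sig24, sig26, sig27 (12 run).
The important point: the flipped condition redirects demand; sig1, sig3, sig4, sig5, sig6 are left stale, never re-checked.

Initial pass — values computed on the first demand:
  sig1 = min2(9, 2) = 2
  sig2 = if0(src2=9 -> else branch src1) = 2
  sig3 = if0(sig1=2 -> else branch sig1) = 2
  sig4 = neg(2) = -2
  sig5 = sub(-2, 2) = -4
  sig6 = max2(-2, 2) = 2
  sig8 = sub(2, 2) = 0
  sig9 = if0(src1=2 -> else branch sig6) = 2
  sig11 = max2(0, 2) = 2
  sig12 = if0(src1=2 -> else branch sig5) = -4
  sig13 = max2(2, -4) = 2
  sig14 = neg(2) = -2
  sig17 = mul(0, -2) = 0
  sig21 = mul(2, 2) = 4
  sig24 = if0(src2=9 -> else branch sig21) = 4
  sig26 = min2(4, 0) = 0
  sig27 = min2(4, 0) = 0
  sig30 = if0(sig27=0 -> then branch sig27) = 0

Second demand — change propagation:
  sig1: dirty yet unreached — the second evaluation never asks for it.
  sig2: re-runs because src1 2->0; new result 0.
  sig3: dirty yet unreached — the second evaluation never asks for it.
  sig4: dirty yet unreached — the second evaluation never asks for it.
  sig5: dirty yet unreached — the second evaluation never asks for it.
  sig6: dirty yet unreached — the second evaluation never asks for it.
  sig8: re-runs because src1 2->0; sig2 2->0; new result 0 (unchanged).
  sig9: re-runs because src1 2->0; new result 0.
  sig11: re-runs because sig9 2->0; new result 0.
  sig12: re-runs because src1 2->0; new result 0.
  sig13: re-runs because sig11 2->0; sig12 -4->0; new result 0.
  sig14: re-runs because sig2 2->0; new result 0.
  sig17: re-runs because sig14 -2->0; new result 0 (unchanged).
  sig21: re-runs because sig13 2->0; src1 2->0; new result 0.
  sig24: re-runs because sig21 4->0; new result 0.
  sig26: re-runs because sig24 4->0; new result 0 (unchanged).
  sig27: re-runs because sig24 4->0; new result 0 (unchanged).
  sig30: re-examined; everything it read last time is the same (sig27 unchanged, sig27 unchanged) — cache 0 kept, no run.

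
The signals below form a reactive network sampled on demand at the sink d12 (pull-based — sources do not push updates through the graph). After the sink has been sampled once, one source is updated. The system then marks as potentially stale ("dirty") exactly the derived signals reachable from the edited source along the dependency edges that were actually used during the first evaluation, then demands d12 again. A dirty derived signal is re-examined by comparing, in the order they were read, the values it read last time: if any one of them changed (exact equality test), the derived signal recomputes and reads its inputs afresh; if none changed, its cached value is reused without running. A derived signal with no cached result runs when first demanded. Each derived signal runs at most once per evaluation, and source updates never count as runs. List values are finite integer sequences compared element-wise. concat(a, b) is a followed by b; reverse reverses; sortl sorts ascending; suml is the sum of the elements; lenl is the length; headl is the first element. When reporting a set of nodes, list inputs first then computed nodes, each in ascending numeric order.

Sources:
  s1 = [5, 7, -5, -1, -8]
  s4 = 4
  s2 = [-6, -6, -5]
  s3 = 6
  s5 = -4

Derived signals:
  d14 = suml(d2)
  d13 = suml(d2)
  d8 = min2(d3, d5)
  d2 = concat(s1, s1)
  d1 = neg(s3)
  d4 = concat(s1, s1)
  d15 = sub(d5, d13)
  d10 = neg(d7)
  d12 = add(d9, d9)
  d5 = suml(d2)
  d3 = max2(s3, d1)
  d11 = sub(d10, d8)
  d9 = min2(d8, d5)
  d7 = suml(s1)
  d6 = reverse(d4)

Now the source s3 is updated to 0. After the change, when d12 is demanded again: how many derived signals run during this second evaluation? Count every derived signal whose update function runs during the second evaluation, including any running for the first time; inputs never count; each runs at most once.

Initial pass — values computed on the first demand:
  d1 = neg(6) = -6
  d2 = concat([5, 7, -5, -1, -8], [5, 7, -5, -1, -8]) = [5, 7, -5, -1, -8, 5, 7, -5, -1, -8]
  d3 = max2(6, -6) = 6
  d5 = suml([5, 7, -5, -1, -8, 5, 7, -5, -1, -8]) = -4
  d8 = min2(6, -4) = -4
  d9 = min2(-4, -4) = -4
  d12 = add(-4, -4) = -8

Second demand — change propagation:
  d1: re-runs because s3 6->0; new result 0.
  d3: re-runs because s3 6->0; d1 -6->0; new result 0.
  d8: re-runs because d3 6->0; new result -4 (unchanged).
  d9: re-examined; everything it read last time is the same (d8 unchanged, d5 unchanged) — cache -4 kept, no run.
  d12: re-examined; everything it read last time is the same (d9 unchanged, d9 unchanged) — cache -8 kept, no run.

The important point: d8 recomputes to an identical value, and the output ends up unchanged.

Run set: d1, d3, d8 (3 run).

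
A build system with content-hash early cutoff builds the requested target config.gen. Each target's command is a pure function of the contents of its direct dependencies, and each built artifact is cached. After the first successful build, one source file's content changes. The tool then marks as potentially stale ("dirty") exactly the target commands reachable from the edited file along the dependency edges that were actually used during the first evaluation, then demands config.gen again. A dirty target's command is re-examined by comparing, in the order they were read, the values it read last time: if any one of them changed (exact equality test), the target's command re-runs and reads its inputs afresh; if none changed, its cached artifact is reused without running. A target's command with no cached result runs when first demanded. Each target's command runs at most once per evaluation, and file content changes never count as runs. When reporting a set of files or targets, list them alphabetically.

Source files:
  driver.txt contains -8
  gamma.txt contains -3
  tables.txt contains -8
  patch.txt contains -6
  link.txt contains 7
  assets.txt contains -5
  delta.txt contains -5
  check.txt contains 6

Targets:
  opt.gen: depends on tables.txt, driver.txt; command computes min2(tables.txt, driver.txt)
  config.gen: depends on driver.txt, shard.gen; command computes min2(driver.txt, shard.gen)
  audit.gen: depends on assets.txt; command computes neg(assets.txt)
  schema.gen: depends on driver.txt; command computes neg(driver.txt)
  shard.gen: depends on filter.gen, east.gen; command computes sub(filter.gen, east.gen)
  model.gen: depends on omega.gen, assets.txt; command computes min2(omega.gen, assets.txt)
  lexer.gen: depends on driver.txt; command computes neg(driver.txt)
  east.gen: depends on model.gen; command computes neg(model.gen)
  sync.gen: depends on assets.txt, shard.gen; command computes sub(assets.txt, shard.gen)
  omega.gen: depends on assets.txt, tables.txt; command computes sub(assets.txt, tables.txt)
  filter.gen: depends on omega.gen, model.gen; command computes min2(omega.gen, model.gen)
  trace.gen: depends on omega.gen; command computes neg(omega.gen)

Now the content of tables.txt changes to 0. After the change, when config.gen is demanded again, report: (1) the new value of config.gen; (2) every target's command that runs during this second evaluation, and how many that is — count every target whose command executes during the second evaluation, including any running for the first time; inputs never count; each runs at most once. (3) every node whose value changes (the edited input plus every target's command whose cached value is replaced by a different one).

New value of config.gen: -10.
Target commands that run: filter.gen, model.gen, omega.gen — 3 in total.
Values that change: omega.gen, tables.txt.
Key observation: the cutoff stops propagation at east.gen — its inputs' values are unchanged, so it reuses its cache.

First evaluation (everything demanded from the output):
  omega.gen = sub(-5, -8) = 3
  model.gen = min2(3, -5) = -5
  east.gen = neg(-5) = 5
  filter.gen = min2(3, -5) = -5
  shard.gen = sub(-5, 5) = -10
  config.gen = min2(-8, -10) = -10

Propagation after the edit:
  omega.gen: runs — tables.txt -8->0; result -5.
  model.gen: runs — omega.gen 3->-5; result -5 (same value as before).
  east.gen: checked — values it read are unchanged (model.gen unchanged); reused cached 5 without running.
  filter.gen: runs — omega.gen 3->-5; result -5 (same value as before).
  shard.gen: checked — values it read are unchanged (filter.gen unchanged, east.gen unchanged); reused cached -10 without running.
  config.gen: checked — values it read are unchanged (driver.txt unchanged, shard.gen unchanged); reused cached -10 without running.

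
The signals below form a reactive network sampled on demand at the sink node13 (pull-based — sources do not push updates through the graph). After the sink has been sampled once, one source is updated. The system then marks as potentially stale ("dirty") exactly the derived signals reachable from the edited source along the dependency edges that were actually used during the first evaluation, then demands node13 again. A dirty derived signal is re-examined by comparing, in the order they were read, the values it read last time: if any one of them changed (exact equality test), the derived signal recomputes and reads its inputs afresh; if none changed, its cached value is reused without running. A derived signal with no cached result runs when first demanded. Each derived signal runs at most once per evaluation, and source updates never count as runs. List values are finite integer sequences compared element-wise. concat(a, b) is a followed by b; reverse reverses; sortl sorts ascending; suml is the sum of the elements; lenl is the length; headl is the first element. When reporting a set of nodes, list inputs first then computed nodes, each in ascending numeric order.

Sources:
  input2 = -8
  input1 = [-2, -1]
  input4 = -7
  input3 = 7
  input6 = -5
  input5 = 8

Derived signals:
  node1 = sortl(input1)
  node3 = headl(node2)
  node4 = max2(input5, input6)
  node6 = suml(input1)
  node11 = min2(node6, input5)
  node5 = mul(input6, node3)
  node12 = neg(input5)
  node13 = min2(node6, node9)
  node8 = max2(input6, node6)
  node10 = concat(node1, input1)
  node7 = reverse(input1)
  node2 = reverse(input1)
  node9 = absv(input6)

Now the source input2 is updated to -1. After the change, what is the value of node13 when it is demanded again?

Initial pass — values computed on the first demand:
  node6 = suml([-2, -1]) = -3
  node9 = absv(-5) = 5
  node13 = min2(-3, 5) = -3

Second demand — change propagation:
  no demanded computation ever read input2, so the edit dirties nothing and nothing runs.

The important point: nothing the output needs ever reads input2, so the edit is invisible to it.

node13 now evaluates to -3.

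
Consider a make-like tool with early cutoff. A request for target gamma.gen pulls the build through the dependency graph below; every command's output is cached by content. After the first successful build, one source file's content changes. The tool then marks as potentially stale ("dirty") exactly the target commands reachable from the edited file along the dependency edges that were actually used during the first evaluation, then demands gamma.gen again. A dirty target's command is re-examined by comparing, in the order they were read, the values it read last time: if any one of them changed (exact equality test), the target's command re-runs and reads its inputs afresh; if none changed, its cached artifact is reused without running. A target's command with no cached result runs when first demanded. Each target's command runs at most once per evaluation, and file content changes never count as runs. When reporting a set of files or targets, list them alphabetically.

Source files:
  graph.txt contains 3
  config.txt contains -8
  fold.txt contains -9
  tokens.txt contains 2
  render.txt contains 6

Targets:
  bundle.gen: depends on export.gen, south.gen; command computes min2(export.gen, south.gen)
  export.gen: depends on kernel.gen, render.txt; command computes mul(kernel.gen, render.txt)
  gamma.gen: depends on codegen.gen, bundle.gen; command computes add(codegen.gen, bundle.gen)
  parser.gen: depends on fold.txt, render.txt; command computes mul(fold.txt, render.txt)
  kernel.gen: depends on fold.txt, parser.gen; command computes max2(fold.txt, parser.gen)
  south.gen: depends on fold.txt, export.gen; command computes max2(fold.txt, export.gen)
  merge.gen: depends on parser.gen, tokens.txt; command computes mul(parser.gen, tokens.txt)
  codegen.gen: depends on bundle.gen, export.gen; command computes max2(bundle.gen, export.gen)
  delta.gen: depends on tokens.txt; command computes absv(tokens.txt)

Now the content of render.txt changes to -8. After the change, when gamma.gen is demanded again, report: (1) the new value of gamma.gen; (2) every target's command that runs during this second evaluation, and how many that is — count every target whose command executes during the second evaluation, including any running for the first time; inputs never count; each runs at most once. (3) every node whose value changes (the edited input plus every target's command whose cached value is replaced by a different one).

Demanding gamma.gen again yields -1152.
7 target commands run: bundle.gen, codegen.gen, export.gen, gamma.gen, kernel.gen, parser.gen, south.gen.
The nodes whose values change: bundle.gen, codegen.gen, export.gen, gamma.gen, kernel.gen, parser.gen, render.txt.

First demand of the output computes:
  parser.gen = mul(-9, 6) = -54
  kernel.gen = max2(-9, -54) = -9
  export.gen = mul(-9, 6) = -54
  south.gen = max2(-9, -54) = -9
  bundle.gen = min2(-54, -9) = -54
  codegen.gen = max2(-54, -54) = -54
  gamma.gen = add(-54, -54) = -108

After the edit, cleaning proceeds:
  parser.gen: a read changed (render.txt 6->-8) — executes, giving 72.
  kernel.gen: a read changed (parser.gen -54->72) — executes, giving 72.
  export.gen: a read changed (kernel.gen -9->72; render.txt 6->-8) — executes, giving -576.
  south.gen: a read changed (export.gen -54->-576) — executes, giving -9 — identical to its old value.
  bundle.gen: a read changed (export.gen -54->-576) — executes, giving -576.
  codegen.gen: a read changed (bundle.gen -54->-576; export.gen -54->-576) — executes, giving -576.
  gamma.gen: a read changed (codegen.gen -54->-576; bundle.gen -54->-576) — executes, giving -1152.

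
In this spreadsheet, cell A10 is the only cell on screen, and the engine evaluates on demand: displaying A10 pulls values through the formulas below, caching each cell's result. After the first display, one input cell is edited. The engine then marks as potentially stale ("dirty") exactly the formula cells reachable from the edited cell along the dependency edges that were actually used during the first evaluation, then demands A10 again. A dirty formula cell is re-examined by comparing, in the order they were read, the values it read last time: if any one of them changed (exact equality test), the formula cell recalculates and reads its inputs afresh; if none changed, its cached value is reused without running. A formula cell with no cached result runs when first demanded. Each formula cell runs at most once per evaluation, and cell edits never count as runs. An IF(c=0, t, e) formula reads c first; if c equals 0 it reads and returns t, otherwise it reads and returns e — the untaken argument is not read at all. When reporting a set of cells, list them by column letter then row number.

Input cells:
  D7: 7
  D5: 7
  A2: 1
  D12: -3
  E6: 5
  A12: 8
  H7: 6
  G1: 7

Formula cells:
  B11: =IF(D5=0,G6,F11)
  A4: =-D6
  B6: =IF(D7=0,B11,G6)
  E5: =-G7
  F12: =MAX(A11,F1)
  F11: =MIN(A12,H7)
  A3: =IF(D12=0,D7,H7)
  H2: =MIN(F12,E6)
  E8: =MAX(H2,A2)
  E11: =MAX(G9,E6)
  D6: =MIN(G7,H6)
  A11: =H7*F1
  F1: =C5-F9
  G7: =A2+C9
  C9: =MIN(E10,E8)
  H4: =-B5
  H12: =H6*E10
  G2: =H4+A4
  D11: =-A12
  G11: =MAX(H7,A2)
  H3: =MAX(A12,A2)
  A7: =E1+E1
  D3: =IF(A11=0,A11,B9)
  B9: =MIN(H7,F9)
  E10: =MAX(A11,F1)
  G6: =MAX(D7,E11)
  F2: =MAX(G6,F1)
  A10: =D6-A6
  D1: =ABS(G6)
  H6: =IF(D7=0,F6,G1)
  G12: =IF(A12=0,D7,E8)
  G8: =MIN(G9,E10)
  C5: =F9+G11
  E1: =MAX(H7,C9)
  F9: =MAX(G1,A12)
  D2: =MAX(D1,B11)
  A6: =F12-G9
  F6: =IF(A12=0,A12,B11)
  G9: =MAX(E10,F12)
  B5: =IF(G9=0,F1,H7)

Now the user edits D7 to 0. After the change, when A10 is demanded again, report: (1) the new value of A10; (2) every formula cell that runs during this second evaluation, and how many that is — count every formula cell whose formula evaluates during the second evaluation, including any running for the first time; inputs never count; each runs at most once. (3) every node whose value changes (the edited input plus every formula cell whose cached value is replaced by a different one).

Initial pass — values computed on the first demand:
  F9 = MAX(7, 8) = 8
  G11 = MAX(6, 1) = 6
  C5 = 8 + 6 = 14
  F1 = 14 - 8 = 6
  A11 = 6 * 6 = 36
  E10 = MAX(36, 6) = 36
  F12 = MAX(36, 6) = 36
  G9 = MAX(36, 36) = 36
  A6 = 36 - 36 = 0
  H2 = MIN(36, 5) = 5
  E8 = MAX(5, 1) = 5
  C9 = MIN(36, 5) = 5
  G7 = 1 + 5 = 6
  H6 = IF(D7=0: D7=7 -> else branch G1) = 7
  D6 = MIN(6, 7) = 6
  A10 = 6 - 0 = 6

Second demand — change propagation:
  F11: newly demanded (no cache) — executes and yields 6.
  B11: newly demanded (no cache) — executes and yields 6.
  F6: newly demanded (no cache) — executes and yields 6.
  H6: re-runs because D7 7->0; new result 6.
  D6: re-runs because H6 7->6; new result 6 (unchanged).
  A10: re-examined; everything it read last time is the same (D6 unchanged, A6 unchanged) — cache 6 kept, no run.

The important point: the flipped condition pulls in fresh nodes; B11, F6, F11 run for the first time.

A10 now evaluates to 6.
Run set: B11, D6, F6, F11, H6 (5 run).
Changed values: D7, H6.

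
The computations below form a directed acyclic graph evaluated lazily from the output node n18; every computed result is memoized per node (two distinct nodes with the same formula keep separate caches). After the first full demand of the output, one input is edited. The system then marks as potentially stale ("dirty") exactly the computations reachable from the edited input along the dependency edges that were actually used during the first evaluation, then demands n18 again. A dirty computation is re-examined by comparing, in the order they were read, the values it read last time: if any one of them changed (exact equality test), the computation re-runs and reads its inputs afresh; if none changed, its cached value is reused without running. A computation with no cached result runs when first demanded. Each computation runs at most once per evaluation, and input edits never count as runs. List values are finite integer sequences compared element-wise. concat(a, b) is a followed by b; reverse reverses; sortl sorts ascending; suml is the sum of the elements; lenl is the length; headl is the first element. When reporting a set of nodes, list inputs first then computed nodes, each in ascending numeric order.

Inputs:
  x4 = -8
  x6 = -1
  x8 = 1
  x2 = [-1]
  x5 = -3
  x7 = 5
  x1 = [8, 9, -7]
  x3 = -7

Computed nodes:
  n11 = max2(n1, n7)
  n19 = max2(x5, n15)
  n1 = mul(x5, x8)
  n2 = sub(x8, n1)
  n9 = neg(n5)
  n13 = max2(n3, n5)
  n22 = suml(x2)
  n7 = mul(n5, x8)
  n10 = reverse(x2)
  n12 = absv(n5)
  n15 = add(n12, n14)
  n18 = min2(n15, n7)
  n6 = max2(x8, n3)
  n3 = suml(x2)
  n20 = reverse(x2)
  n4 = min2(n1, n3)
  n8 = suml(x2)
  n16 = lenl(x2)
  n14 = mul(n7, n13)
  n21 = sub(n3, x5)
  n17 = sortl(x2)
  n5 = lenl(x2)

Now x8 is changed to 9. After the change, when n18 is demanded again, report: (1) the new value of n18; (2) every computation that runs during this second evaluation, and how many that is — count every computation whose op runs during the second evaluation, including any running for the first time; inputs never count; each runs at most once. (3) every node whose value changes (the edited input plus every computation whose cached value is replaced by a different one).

Demanding n18 again yields 9.
4 computations run: n7, n14, n15, n18.
The nodes whose values change: x8, n7, n14, n15, n18.

First demand of the output computes:
  n3 = suml([-1]) = -1
  n5 = lenl([-1]) = 1
  n7 = mul(1, 1) = 1
  n12 = absv(1) = 1
  n13 = max2(-1, 1) = 1
  n14 = mul(1, 1) = 1
  n15 = add(1, 1) = 2
  n18 = min2(2, 1) = 1

After the edit, cleaning proceeds:
  n7: a read changed (x8 1->9) — executes, giving 9.
  n14: a read changed (n7 1->9) — executes, giving 9.
  n15: a read changed (n14 1->9) — executes, giving 10.
  n18: a read changed (n15 2->10; n7 1->9) — executes, giving 9.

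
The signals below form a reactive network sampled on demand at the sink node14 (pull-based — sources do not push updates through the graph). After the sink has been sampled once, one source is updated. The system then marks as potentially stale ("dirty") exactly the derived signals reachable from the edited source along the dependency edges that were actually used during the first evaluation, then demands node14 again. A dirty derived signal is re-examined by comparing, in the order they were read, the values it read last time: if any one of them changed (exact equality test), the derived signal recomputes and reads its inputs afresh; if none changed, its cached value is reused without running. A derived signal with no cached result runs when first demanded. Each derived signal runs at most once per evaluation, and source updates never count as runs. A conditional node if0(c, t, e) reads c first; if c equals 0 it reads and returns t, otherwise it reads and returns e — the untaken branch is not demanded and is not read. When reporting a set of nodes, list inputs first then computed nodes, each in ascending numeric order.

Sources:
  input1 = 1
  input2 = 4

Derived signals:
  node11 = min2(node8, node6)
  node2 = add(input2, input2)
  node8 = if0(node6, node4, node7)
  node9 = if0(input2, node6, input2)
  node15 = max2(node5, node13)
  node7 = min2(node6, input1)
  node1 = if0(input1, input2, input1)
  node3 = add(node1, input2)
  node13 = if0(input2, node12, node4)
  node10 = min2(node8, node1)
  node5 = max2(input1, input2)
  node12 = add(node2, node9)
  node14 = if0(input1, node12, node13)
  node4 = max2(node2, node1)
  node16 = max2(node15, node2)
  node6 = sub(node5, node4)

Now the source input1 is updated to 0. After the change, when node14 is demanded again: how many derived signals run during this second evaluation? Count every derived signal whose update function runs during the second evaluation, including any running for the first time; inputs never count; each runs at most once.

Run set: node9, node12, node14 (3 run).
The important point: the flipped condition redirects demand; node1, node4, node13 are left stale, never re-checked.

Initial pass — values computed on the first demand:
  node1 = if0(input1=1 -> else branch input1) = 1
  node2 = add(4, 4) = 8
  node4 = max2(8, 1) = 8
  node13 = if0(input2=4 -> else branch node4) = 8
  node14 = if0(input1=1 -> else branch node13) = 8

Second demand — change propagation:
  node1: dirty yet unreached — the second evaluation never asks for it.
  node4: dirty yet unreached — the second evaluation never asks for it.
  node9: newly demanded (no cache) — executes and yields 4.
  node12: newly demanded (no cache) — executes and yields 12.
  node13: dirty yet unreached — the second evaluation never asks for it.
  node14: re-runs because input1 1->0; new result 12.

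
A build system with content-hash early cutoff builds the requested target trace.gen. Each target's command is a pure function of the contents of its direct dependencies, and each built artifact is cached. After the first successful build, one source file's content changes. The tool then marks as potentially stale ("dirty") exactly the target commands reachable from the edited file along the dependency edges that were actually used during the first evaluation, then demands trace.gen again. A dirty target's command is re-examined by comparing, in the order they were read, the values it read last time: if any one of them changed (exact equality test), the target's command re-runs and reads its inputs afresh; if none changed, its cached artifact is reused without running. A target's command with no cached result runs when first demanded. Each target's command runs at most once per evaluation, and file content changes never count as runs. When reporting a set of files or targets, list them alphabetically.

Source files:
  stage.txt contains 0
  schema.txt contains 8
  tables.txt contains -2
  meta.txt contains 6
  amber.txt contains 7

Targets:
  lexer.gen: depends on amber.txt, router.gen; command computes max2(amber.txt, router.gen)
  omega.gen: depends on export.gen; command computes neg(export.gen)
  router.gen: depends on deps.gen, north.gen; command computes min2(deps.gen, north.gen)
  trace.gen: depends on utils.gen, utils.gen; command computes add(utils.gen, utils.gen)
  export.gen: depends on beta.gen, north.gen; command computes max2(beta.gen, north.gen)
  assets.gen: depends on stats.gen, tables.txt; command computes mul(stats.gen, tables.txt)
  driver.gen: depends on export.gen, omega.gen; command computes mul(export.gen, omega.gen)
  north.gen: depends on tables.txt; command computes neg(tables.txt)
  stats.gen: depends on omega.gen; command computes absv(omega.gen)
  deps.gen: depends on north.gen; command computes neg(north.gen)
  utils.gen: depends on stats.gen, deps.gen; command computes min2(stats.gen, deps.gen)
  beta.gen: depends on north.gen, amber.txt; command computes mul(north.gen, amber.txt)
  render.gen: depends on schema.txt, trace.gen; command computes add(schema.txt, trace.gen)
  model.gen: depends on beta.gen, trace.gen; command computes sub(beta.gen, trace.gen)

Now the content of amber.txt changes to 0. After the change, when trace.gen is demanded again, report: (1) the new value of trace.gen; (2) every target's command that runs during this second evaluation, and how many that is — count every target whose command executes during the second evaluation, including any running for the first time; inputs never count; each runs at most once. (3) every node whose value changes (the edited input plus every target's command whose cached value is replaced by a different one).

New value of trace.gen: -4.
Target commands that run: beta.gen, export.gen, omega.gen, stats.gen, utils.gen — 5 in total.
Values that change: amber.txt, beta.gen, export.gen, omega.gen, stats.gen.
Key observation: the change is absorbed at utils.gen — it re-runs but produces the same value, and the output's value is unchanged.

First evaluation (everything demanded from the output):
  north.gen = neg(-2) = 2
  beta.gen = mul(2, 7) = 14
  deps.gen = neg(2) = -2
  export.gen = max2(14, 2) = 14
  omega.gen = neg(14) = -14
  stats.gen = absv(-14) = 14
  utils.gen = min2(14, -2) = -2
  trace.gen = add(-2, -2) = -4

Propagation after the edit:
  beta.gen: runs — amber.txt 7->0; result 0.
  export.gen: runs — beta.gen 14->0; result 2.
  omega.gen: runs — export.gen 14->2; result -2.
  stats.gen: runs — omega.gen -14->-2; result 2.
  utils.gen: runs — stats.gen 14->2; result -2 (same value as before).
  trace.gen: checked — values it read are unchanged (utils.gen unchanged, utils.gen unchanged); reused cached -4 without running.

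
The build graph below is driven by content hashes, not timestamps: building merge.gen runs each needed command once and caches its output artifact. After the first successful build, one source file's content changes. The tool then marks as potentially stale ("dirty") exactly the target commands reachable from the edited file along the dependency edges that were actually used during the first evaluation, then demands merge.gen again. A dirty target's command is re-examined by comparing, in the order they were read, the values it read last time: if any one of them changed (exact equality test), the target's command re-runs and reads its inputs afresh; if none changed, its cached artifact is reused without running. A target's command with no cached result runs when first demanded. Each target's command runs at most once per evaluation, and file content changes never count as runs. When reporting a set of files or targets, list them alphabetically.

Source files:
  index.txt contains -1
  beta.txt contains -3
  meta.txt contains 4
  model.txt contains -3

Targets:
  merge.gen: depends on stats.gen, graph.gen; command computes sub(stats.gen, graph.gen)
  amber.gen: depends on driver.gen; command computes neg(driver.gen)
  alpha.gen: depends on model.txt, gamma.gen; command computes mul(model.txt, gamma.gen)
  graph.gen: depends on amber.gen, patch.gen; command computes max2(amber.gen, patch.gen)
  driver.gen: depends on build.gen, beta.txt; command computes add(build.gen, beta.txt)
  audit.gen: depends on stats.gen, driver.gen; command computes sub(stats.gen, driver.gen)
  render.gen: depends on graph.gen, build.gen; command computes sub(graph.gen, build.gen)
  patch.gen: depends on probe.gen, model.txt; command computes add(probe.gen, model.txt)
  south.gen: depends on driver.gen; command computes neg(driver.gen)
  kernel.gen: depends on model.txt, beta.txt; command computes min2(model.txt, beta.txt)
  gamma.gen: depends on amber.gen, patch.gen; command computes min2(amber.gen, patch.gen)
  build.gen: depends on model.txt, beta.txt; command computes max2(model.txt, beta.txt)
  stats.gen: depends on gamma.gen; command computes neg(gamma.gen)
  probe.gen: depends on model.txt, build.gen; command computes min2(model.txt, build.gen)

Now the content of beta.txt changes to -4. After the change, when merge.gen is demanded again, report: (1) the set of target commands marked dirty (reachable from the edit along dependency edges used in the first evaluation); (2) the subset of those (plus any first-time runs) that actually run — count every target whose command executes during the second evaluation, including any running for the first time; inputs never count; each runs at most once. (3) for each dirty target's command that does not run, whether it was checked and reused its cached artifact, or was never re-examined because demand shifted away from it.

Dirty set: amber.gen, build.gen, driver.gen, gamma.gen, graph.gen, merge.gen, patch.gen, probe.gen, stats.gen.
Run set: amber.gen, build.gen, driver.gen, gamma.gen, graph.gen, merge.gen (6 run).
Re-examined without running (cache reused): patch.gen, probe.gen, stats.gen.
The important point: at probe.gen every value read last time is unchanged, so the dirty flag clears without a run.

Initial pass — values computed on the first demand:
  build.gen = max2(-3, -3) = -3
  driver.gen = add(-3, -3) = -6
  amber.gen = neg(-6) = 6
  probe.gen = min2(-3, -3) = -3
  patch.gen = add(-3, -3) = -6
  gamma.gen = min2(6, -6) = -6
  graph.gen = max2(6, -6) = 6
  stats.gen = neg(-6) = 6
  merge.gen = sub(6, 6) = 0

Second demand — change propagation:
  build.gen: re-runs because beta.txt -3->-4; new result -3 (unchanged).
  driver.gen: re-runs because beta.txt -3->-4; new result -7.
  amber.gen: re-runs because driver.gen -6->-7; new result 7.
  probe.gen: re-examined; everything it read last time is the same (model.txt unchanged, build.gen unchanged) — cache -3 kept, no run.
  patch.gen: re-examined; everything it read last time is the same (probe.gen unchanged, model.txt unchanged) — cache -6 kept, no run.
  gamma.gen: re-runs because amber.gen 6->7; new result -6 (unchanged).
  graph.gen: re-runs because amber.gen 6->7; new result 7.
  stats.gen: re-examined; everything it read last time is the same (gamma.gen unchanged) — cache 6 kept, no run.
  merge.gen: re-runs because graph.gen 6->7; new result -1.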